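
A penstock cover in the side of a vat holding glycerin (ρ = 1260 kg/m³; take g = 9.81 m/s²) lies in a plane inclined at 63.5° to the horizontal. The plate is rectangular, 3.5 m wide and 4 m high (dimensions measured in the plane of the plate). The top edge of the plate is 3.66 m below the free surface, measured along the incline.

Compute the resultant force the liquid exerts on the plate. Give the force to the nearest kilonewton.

F ≈ 877 kN

γ = ρg = 1260 × 9.81 / 1000 = 12.3606 kN/m³.
Let θ = 63.5° be the plate's angle to the horizontal; measure y along the incline from where the plane meets the free surface. Vertical depth h = y·sinθ with sinθ = 0.894934.
The centroid lies 4/2 = 2 m below the top edge, so y_c = 3.66 + 2 = 5.66 m and h_c = 5.66 × 0.894934 = 5.06533 m.
A = 3.5 × 4 = 14 m².
Resultant F = γ·h_c·A = 12.3606 × 5.06533 × 14 = 876.547 kN.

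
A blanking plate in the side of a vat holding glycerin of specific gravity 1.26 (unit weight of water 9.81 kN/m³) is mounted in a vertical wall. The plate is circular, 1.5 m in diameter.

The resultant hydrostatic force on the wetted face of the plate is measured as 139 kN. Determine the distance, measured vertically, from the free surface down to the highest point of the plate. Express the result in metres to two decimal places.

d_top ≈ 5.61 m

γ = 1.26 × 9.81 = 12.3606 kN/m³.
A = π(0.75)² = 1.76715 m².
From F = γ·h_c·A, the centroid depth is h_c = 139/(12.3606 × 1.76715) = 6.36358 m.
The centroid is at the centre, 0.75 m below the top of the plate, so the highest point sits at h_top = 6.36358 − 0.75 = 5.61358 m below the surface.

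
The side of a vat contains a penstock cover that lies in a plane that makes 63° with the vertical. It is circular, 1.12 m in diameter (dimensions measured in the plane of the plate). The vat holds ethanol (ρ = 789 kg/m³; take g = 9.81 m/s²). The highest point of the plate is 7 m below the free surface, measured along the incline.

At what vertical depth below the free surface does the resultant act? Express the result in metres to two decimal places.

γ = ρg = 789 × 9.81 / 1000 = 7.74009 kN/m³.
The plate makes 63° with the vertical, i.e. θ = 90° − 63° = 27° to the horizontal. Measuring y along the incline from the free-surface line, vertical depth h = y·sinθ with sinθ = 0.453990.
The centroid is at the centre, 0.56 m below the top of the plate, so y_c = 7 + 0.56 = 7.56 m and h_c = 7.56 × 0.453990 = 3.43216 m.
A = π(0.56)² = 0.985203 m².
Resultant F = γ·h_c·A = 7.74009 × 3.43216 × 0.985203 = 26.1721 kN.
I_c = πr⁴/4 = π × 0.56⁴/4 = 0.07724 m⁴.
Centre of pressure: y_p = y_c + I_c/(y_c·A) = 7.56 + 0.07724/(7.56 × 0.985203) = 7.56 + 0.0103704 = 7.57037 m along the plane.
Vertically, h_p = y_p·sinθ = 7.57037 × 0.453990 = 3.43687 m.

h_p = 3.44 m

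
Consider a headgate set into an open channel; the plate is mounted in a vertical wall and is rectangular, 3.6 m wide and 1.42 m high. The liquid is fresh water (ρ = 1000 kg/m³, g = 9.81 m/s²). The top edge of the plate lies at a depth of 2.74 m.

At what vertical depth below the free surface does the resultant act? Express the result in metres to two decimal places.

γ = ρg = 1000 × 9.81 = 9810 N/m³ = 9.81 kN/m³.
The centroid lies 1.42/2 = 0.71 m below the top edge, so the centroid depth is h_c = 2.74 + 0.71 = 3.45 m.
A = 3.6 × 1.42 = 5.112 m².
Resultant F = γ·h_c·A = 9.81 × 3.45 × 5.112 = 173.013 kN.
I_c = b·h³/12 = 3.6 × 1.42³/12 = 0.858986 m⁴.
Centre of pressure: y_p = y_c + I_c/(y_c·A) = 3.45 + 0.858986/(3.45 × 5.112) = 3.45 + 0.0487053 = 3.49871 m along the plane.

h_p = 3.50 m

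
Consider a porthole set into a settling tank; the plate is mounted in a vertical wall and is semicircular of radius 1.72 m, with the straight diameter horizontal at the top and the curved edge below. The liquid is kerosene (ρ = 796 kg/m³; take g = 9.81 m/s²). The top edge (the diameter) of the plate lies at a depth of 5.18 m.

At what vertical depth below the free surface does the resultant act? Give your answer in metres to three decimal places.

h_p = 5.945 m

γ = ρg = 796 × 9.81 / 1000 = 7.80876 kN/m³.
The centroid of a semicircle lies 4r/(3π) = 0.729991 m from the diameter, here below the top edge, so the centroid depth is h_c = 5.18 + 0.729991 = 5.90999 m.
A = πr²/2 = π × 1.72²/2 = 4.64704 m².
Resultant F = γ·h_c·A = 7.80876 × 5.90999 × 4.64704 = 214.459 kN.
I_c = (π/8 − 8/(9π))·r⁴ = 0.109757 × 1.72⁴ = 0.960608 m⁴.
Centre of pressure: y_p = y_c + I_c/(y_c·A) = 5.90999 + 0.960608/(5.90999 × 4.64704) = 5.90999 + 0.034977 = 5.94497 m along the plane.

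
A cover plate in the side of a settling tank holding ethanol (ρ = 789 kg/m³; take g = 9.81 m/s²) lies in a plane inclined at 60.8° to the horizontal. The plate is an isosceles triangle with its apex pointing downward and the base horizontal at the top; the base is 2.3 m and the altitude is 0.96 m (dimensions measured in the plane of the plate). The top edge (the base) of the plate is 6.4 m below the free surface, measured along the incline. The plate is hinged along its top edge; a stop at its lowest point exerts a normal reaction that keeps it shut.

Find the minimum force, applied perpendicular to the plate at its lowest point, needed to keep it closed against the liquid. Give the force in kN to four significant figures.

γ = ρg = 789 × 9.81 / 1000 = 7.74009 kN/m³.
Let θ = 60.8° be the plate's angle to the horizontal; measure y along the incline from where the plane meets the free surface. Vertical depth h = y·sinθ with sinθ = 0.872922.
With the apex down, the centroid sits h/3 = 0.96/3 = 0.32 m below the base (the top edge), so y_c = 6.4 + 0.32 = 6.72 m and h_c = 6.72 × 0.872922 = 5.86604 m.
A = ½ × 2.3 × 0.96 = 1.104 m².
Resultant F = γ·h_c·A = 7.74009 × 5.86604 × 1.104 = 50.1257 kN.
I_c = b·h³/36 = 2.3 × 0.96³/36 = 0.0565248 m⁴.
Centre of pressure: y_p = y_c + I_c/(y_c·A) = 6.72 + 0.0565248/(6.72 × 1.104) = 6.72 + 0.00761905 = 6.72762 m along the plane.
The resultant acts 0.32 + 0.00761905 = 0.327619 m (along the plate) below the hinge at the top edge, so the moment about the hinge is M = F × 0.327619 = 50.1257 × 0.327619 = 16.4221 kN·m.
A normal force at the bottom, 0.96 m from the hinge, must supply this moment: P = 16.4221/0.96 = 17.1064 kN.

P ≈ 17.11 kN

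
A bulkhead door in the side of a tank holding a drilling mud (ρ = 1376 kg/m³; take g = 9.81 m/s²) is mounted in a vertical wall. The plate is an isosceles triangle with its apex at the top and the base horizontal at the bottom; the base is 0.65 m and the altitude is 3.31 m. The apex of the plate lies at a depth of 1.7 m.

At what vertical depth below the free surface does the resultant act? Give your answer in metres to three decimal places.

h_p = 4.062 m

γ = ρg = 1376 × 9.81 / 1000 = 13.49856 kN/m³.
With the apex up, the centroid sits 2h/3 = 2 × 3.31/3 = 2.20667 m below the apex, so the centroid depth is h_c = 1.7 + 2.20667 = 3.90667 m.
A = ½ × 0.65 × 3.31 = 1.07575 m².
Resultant F = γ·h_c·A = 13.49856 × 3.90667 × 1.07575 = 56.7291 kN.
I_c = b·h³/36 = 0.65 × 3.31³/36 = 0.654779 m⁴.
Centre of pressure: y_p = y_c + I_c/(y_c·A) = 3.90667 + 0.654779/(3.90667 × 1.07575) = 3.90667 + 0.155803 = 4.06247 m along the plane.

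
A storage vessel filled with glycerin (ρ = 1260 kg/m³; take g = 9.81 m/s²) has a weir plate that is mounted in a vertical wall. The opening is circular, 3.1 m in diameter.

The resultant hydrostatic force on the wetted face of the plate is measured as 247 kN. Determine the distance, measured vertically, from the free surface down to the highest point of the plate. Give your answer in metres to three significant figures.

γ = ρg = 1260 × 9.81 / 1000 = 12.3606 kN/m³.
A = π(1.55)² = 7.54768 m².
From F = γ·h_c·A, the centroid depth is h_c = 247/(12.3606 × 7.54768) = 2.64755 m.
The centroid is at the centre, 1.55 m below the top of the plate, so the highest point sits at h_top = 2.64755 − 1.55 = 1.09755 m below the surface.

d_top ≈ 1.10 m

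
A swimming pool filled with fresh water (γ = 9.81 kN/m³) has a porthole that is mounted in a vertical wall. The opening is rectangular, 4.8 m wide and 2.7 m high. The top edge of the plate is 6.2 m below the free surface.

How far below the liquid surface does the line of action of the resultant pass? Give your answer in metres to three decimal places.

h_p = 7.630 m

γ = 9.81 kN/m³.
The centroid lies 2.7/2 = 1.35 m below the top edge, so the centroid depth is h_c = 6.2 + 1.35 = 7.55 m.
A = 4.8 × 2.7 = 12.96 m².
Resultant F = γ·h_c·A = 9.81 × 7.55 × 12.96 = 959.889 kN.
I_c = b·h³/12 = 4.8 × 2.7³/12 = 7.8732 m⁴.
Centre of pressure: y_p = y_c + I_c/(y_c·A) = 7.55 + 7.8732/(7.55 × 12.96) = 7.55 + 0.0804636 = 7.63046 m along the plane.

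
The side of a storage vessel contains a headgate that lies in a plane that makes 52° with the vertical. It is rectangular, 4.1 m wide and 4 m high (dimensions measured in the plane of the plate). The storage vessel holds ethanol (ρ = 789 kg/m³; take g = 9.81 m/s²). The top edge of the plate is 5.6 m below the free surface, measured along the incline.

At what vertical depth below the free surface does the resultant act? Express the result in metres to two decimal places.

γ = ρg = 789 × 9.81 / 1000 = 7.74009 kN/m³.
The plate makes 52° with the vertical, i.e. θ = 90° − 52° = 38° to the horizontal. Measuring y along the incline from the free-surface line, vertical depth h = y·sinθ with sinθ = 0.615661.
The centroid lies 4/2 = 2 m below the top edge, so y_c = 5.6 + 2 = 7.6 m and h_c = 7.6 × 0.615661 = 4.67902 m.
A = 4.1 × 4 = 16.4 m².
Resultant F = γ·h_c·A = 7.74009 × 4.67902 × 16.4 = 593.943 kN.
I_c = b·h³/12 = 4.1 × 4³/12 = 21.8667 m⁴.
Centre of pressure: y_p = y_c + I_c/(y_c·A) = 7.6 + 21.8667/(7.6 × 16.4) = 7.6 + 0.175439 = 7.77544 m along the plane.
Vertically, h_p = y_p·sinθ = 7.77544 × 0.615661 = 4.78704 m.

h_p = 4.79 m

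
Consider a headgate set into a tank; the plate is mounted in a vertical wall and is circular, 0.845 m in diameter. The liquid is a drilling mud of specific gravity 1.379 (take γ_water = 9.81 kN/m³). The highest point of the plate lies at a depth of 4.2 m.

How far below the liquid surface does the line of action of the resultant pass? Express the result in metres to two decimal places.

h_p = 4.63 m

γ = 1.379 × 9.81 = 13.52799 kN/m³.
The centroid is at the centre, 0.4225 m below the top of the plate, so the centroid depth is h_c = 4.2 + 0.4225 = 4.6225 m.
A = π(0.4225)² = 0.560794 m².
Resultant F = γ·h_c·A = 13.52799 × 4.6225 × 0.560794 = 35.0682 kN.
I_c = πr⁴/4 = π × 0.4225⁴/4 = 0.0250263 m⁴.
Centre of pressure: y_p = y_c + I_c/(y_c·A) = 4.6225 + 0.0250263/(4.6225 × 0.560794) = 4.6225 + 0.0096542 = 4.63215 m along the plane.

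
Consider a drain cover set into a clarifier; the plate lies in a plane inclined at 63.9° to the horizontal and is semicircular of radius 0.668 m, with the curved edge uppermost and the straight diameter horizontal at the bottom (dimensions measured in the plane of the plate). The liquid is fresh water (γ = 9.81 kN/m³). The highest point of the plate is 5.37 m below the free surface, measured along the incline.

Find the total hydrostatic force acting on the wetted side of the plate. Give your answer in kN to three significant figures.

F ≈ 35.5 kN

γ = 9.81 kN/m³.
Let θ = 63.9° be the plate's angle to the horizontal; measure y along the incline from where the plane meets the free surface. Vertical depth h = y·sinθ with sinθ = 0.898028.
The centroid lies 4r/(3π) = 0.283508 m above the diameter, so r − 4r/(3π) = 0.668 − 0.283508 = 0.384492 m below the topmost point, so y_c = 5.37 + 0.384492 = 5.75449 m and h_c = 5.75449 × 0.898028 = 5.16769 m.
A = πr²/2 = π × 0.668²/2 = 0.700927 m².
Resultant F = γ·h_c·A = 9.81 × 5.16769 × 0.700927 = 35.5335 kN.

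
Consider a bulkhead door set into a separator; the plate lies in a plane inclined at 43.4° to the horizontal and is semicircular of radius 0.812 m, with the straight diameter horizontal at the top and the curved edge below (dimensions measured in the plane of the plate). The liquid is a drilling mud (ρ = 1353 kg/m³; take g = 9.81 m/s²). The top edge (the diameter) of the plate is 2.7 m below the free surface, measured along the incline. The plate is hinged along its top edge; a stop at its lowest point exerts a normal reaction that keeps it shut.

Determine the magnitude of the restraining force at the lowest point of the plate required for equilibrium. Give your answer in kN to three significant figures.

γ = ρg = 1353 × 9.81 / 1000 = 13.27293 kN/m³.
Let θ = 43.4° be the plate's angle to the horizontal; measure y along the incline from where the plane meets the free surface. Vertical depth h = y·sinθ with sinθ = 0.687088.
The centroid of a semicircle lies 4r/(3π) = 0.344624 m from the diameter, here below the top edge, so y_c = 2.7 + 0.344624 = 3.04462 m and h_c = 3.04462 × 0.687088 = 2.09192 m.
A = πr²/2 = π × 0.812²/2 = 1.0357 m².
Resultant F = γ·h_c·A = 13.27293 × 2.09192 × 1.0357 = 28.7572 kN.
I_c = (π/8 − 8/(9π))·r⁴ = 0.109757 × 0.812⁴ = 0.0477152 m⁴.
Centre of pressure: y_p = y_c + I_c/(y_c·A) = 3.04462 + 0.0477152/(3.04462 × 1.0357) = 3.04462 + 0.0151318 = 3.05975 m along the plane.
The resultant acts 0.344624 + 0.0151318 = 0.359756 m (along the plate) below the hinge at the top edge, so the moment about the hinge is M = F × 0.359756 = 28.7572 × 0.359756 = 10.3456 kN·m.
A normal force at the bottom, 0.812 m from the hinge, must supply this moment: P = 10.3456/0.812 = 12.7409 kN.

P ≈ 12.7 kN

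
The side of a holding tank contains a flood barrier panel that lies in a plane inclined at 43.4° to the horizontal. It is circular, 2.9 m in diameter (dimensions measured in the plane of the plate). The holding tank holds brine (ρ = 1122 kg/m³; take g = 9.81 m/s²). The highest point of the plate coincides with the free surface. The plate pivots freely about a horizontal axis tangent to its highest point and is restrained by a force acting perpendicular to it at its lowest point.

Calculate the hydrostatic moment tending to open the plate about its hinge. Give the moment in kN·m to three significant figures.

M ≈ 131 kN·m

γ = ρg = 1122 × 9.81 / 1000 = 11.00682 kN/m³.
Let θ = 43.4° be the plate's angle to the horizontal; measure y along the incline from where the plane meets the free surface. Vertical depth h = y·sinθ with sinθ = 0.687088.
The centroid is at the centre, 1.45 m below the top of the plate, so y_c = 1.45 m and h_c = 1.45 × 0.687088 = 0.996278 m.
A = π(1.45)² = 6.6052 m².
Resultant F = γ·h_c·A = 11.00682 × 0.996278 × 6.6052 = 72.4316 kN.
I_c = πr⁴/4 = π × 1.45⁴/4 = 3.47186 m⁴.
Centre of pressure: y_p = y_c + I_c/(y_c·A) = 1.45 + 3.47186/(1.45 × 6.6052) = 1.45 + 0.3625 = 1.8125 m along the plane.
The resultant acts 1.45 + 0.3625 = 1.8125 m (along the plate) below the hinge at the top edge, so the moment about the hinge is M = F × 1.8125 = 72.4316 × 1.8125 = 131.282 kN·m.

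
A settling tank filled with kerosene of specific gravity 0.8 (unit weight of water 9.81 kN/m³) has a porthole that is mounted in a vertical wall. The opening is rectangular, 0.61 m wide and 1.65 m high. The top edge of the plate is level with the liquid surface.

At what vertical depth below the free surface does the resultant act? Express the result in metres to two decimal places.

γ = 0.8 × 9.81 = 7.848 kN/m³.
The centroid lies 1.65/2 = 0.825 m below the top edge, so the centroid depth is h_c = 0.825 m.
A = 0.61 × 1.65 = 1.0065 m².
Resultant F = γ·h_c·A = 7.848 × 0.825 × 1.0065 = 6.51668 kN.
I_c = b·h³/12 = 0.61 × 1.65³/12 = 0.22835 m⁴.
Centre of pressure: y_p = y_c + I_c/(y_c·A) = 0.825 + 0.22835/(0.825 × 1.0065) = 0.825 + 0.275 = 1.1 m along the plane.

h_p = 1.10 m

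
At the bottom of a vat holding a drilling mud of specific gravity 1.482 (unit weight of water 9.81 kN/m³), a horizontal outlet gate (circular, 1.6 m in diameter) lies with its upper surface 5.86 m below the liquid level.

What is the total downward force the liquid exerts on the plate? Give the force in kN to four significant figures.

F ≈ 171.3 kN

γ = 1.482 × 9.81 = 14.53842 kN/m³.
The plate is horizontal, so pressure is uniform at p = γ·h = 14.53842 × 5.86 = 85.1951 kN/m².
A = π(0.8)² = 2.01062 m².
F = p·A = 85.1951 × 2.01062 = 171.295 kN.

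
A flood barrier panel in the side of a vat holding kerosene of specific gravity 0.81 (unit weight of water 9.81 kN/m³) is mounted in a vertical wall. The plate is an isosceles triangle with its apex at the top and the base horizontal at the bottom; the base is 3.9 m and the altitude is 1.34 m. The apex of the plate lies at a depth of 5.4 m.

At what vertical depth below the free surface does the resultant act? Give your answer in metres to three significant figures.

γ = 0.81 × 9.81 = 7.9461 kN/m³.
With the apex up, the centroid sits 2h/3 = 2 × 1.34/3 = 0.893333 m below the apex, so the centroid depth is h_c = 5.4 + 0.893333 = 6.29333 m.
A = ½ × 3.9 × 1.34 = 2.613 m².
Resultant F = γ·h_c·A = 7.9461 × 6.29333 × 2.613 = 130.669 kN.
I_c = b·h³/36 = 3.9 × 1.34³/36 = 0.260661 m⁴.
Centre of pressure: y_p = y_c + I_c/(y_c·A) = 6.29333 + 0.260661/(6.29333 × 2.613) = 6.29333 + 0.015851 = 6.30918 m along the plane.

h_p = 6.31 m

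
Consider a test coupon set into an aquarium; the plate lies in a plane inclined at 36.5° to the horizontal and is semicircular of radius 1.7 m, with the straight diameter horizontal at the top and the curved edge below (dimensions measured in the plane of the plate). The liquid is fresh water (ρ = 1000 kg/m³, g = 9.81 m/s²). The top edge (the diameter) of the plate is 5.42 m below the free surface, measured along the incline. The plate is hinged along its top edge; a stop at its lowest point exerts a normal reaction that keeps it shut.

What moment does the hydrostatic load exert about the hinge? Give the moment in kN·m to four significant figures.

γ = ρg = 1000 × 9.81 = 9810 N/m³ = 9.81 kN/m³.
Let θ = 36.5° be the plate's angle to the horizontal; measure y along the incline from where the plane meets the free surface. Vertical depth h = y·sinθ with sinθ = 0.594823.
The centroid of a semicircle lies 4r/(3π) = 0.721502 m from the diameter, here below the top edge, so y_c = 5.42 + 0.721502 = 6.1415 m and h_c = 6.1415 × 0.594823 = 3.65311 m.
A = πr²/2 = π × 1.7²/2 = 4.5396 m².
Resultant F = γ·h_c·A = 9.81 × 3.65311 × 4.5396 = 162.686 kN.
I_c = (π/8 − 8/(9π))·r⁴ = 0.109757 × 1.7⁴ = 0.916701 m⁴.
Centre of pressure: y_p = y_c + I_c/(y_c·A) = 6.1415 + 0.916701/(6.1415 × 4.5396) = 6.1415 + 0.0328803 = 6.17438 m along the plane.
The resultant acts 0.721502 + 0.0328803 = 0.754382 m (along the plate) below the hinge at the top edge, so the moment about the hinge is M = F × 0.754382 = 162.686 × 0.754382 = 122.727 kN·m.

M ≈ 122.7 kN·m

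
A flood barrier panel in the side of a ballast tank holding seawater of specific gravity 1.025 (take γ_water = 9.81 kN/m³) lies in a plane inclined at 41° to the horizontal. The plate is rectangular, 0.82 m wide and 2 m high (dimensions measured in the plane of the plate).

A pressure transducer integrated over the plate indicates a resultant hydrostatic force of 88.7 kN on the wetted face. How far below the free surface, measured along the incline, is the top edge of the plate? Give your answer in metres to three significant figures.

y_top ≈ 7.20 m

γ = 1.025 × 9.81 = 10.05525 kN/m³.
A = 0.82 × 2 = 1.64 m².
From F = γ·h_c·A, the centroid depth is h_c = 88.7/(10.05525 × 1.64) = 5.37882 m.
Let θ = 41° be the plate's angle to the horizontal; measure y along the incline from where the plane meets the free surface. Vertical depth h = y·sinθ with sinθ = 0.656059.
Along the incline, y_c = h_c/sinθ = 5.37882/0.656059 = 8.19868 m.
The centroid lies 2/2 = 1 m below the top edge, so the top edge sits at y_top = 8.19868 − 1 = 7.19868 m along the incline.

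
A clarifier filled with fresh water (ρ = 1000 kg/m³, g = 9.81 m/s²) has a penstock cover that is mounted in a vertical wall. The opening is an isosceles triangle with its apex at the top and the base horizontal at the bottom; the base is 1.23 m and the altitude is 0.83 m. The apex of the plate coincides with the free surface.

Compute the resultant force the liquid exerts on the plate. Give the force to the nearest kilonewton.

γ = ρg = 1000 × 9.81 = 9810 N/m³ = 9.81 kN/m³.
With the apex up, the centroid sits 2h/3 = 2 × 0.83/3 = 0.553333 m below the apex, so the centroid depth is h_c = 0.553333 m.
A = ½ × 1.23 × 0.83 = 0.51045 m².
Resultant F = γ·h_c·A = 9.81 × 0.553333 × 0.51045 = 2.77082 kN.

F ≈ 3 kN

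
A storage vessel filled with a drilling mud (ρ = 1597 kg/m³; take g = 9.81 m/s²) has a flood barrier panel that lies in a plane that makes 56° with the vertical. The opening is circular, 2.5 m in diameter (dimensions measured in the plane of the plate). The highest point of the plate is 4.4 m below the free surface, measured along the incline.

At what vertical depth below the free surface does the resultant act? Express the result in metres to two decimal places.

γ = ρg = 1597 × 9.81 / 1000 = 15.66657 kN/m³.
The plate makes 56° with the vertical, i.e. θ = 90° − 56° = 34° to the horizontal. Measuring y along the incline from the free-surface line, vertical depth h = y·sinθ with sinθ = 0.559193.
The centroid is at the centre, 1.25 m below the top of the plate, so y_c = 4.4 + 1.25 = 5.65 m and h_c = 5.65 × 0.559193 = 3.15944 m.
A = π(1.25)² = 4.90874 m².
Resultant F = γ·h_c·A = 15.66657 × 3.15944 × 4.90874 = 242.971 kN.
I_c = πr⁴/4 = π × 1.25⁴/4 = 1.91748 m⁴.
Centre of pressure: y_p = y_c + I_c/(y_c·A) = 5.65 + 1.91748/(5.65 × 4.90874) = 5.65 + 0.0691373 = 5.71914 m along the plane.
Vertically, h_p = y_p·sinθ = 5.71914 × 0.559193 = 3.1981 m.

h_p = 3.20 m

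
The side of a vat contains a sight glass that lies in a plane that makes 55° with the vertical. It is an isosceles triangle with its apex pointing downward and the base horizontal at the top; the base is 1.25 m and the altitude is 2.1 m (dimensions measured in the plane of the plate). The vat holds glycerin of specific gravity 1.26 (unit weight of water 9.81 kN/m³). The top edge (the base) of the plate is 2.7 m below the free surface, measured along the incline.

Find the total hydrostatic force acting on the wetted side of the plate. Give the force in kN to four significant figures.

F ≈ 31.64 kN

γ = 1.26 × 9.81 = 12.3606 kN/m³.
The plate makes 55° with the vertical, i.e. θ = 90° − 55° = 35° to the horizontal. Measuring y along the incline from the free-surface line, vertical depth h = y·sinθ with sinθ = 0.573576.
With the apex down, the centroid sits h/3 = 2.1/3 = 0.7 m below the base (the top edge), so y_c = 2.7 + 0.7 = 3.4 m and h_c = 3.4 × 0.573576 = 1.95016 m.
A = ½ × 1.25 × 2.1 = 1.3125 m².
Resultant F = γ·h_c·A = 12.3606 × 1.95016 × 1.3125 = 31.638 kN.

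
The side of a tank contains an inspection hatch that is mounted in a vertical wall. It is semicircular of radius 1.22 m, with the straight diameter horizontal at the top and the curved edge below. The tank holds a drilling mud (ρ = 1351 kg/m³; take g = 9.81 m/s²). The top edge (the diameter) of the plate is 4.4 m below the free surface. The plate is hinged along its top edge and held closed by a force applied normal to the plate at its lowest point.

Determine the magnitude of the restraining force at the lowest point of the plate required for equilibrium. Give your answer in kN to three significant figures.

γ = ρg = 1351 × 9.81 / 1000 = 13.25331 kN/m³.
The centroid of a semicircle lies 4r/(3π) = 0.517784 m from the diameter, here below the top edge, so the centroid depth is h_c = 4.4 + 0.517784 = 4.91778 m.
A = πr²/2 = π × 1.22²/2 = 2.33797 m².
Resultant F = γ·h_c·A = 13.25331 × 4.91778 × 2.33797 = 152.382 kN.
I_c = (π/8 − 8/(9π))·r⁴ = 0.109757 × 1.22⁴ = 0.243148 m⁴.
Centre of pressure: y_p = y_c + I_c/(y_c·A) = 4.91778 + 0.243148/(4.91778 × 2.33797) = 4.91778 + 0.0211477 = 4.93893 m along the plane.
The resultant acts 0.517784 + 0.0211477 = 0.538932 m (along the plate) below the hinge at the top edge, so the moment about the hinge is M = F × 0.538932 = 152.382 × 0.538932 = 82.1235 kN·m.
A normal force at the bottom, 1.22 m from the hinge, must supply this moment: P = 82.1235/1.22 = 67.3143 kN.

P ≈ 67.3 kN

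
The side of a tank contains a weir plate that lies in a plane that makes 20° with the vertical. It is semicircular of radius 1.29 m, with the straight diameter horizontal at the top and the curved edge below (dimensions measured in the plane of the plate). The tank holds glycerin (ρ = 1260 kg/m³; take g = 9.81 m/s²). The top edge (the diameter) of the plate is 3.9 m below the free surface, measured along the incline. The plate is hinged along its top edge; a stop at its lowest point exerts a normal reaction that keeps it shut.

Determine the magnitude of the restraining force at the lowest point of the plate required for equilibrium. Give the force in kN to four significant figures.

P ≈ 60.05 kN

γ = ρg = 1260 × 9.81 / 1000 = 12.3606 kN/m³.
The plate makes 20° with the vertical, i.e. θ = 90° − 20° = 70° to the horizontal. Measuring y along the incline from the free-surface line, vertical depth h = y·sinθ with sinθ = 0.939693.
The centroid of a semicircle lies 4r/(3π) = 0.547493 m from the diameter, here below the top edge, so y_c = 3.9 + 0.547493 = 4.44749 m and h_c = 4.44749 × 0.939693 = 4.17928 m.
A = πr²/2 = π × 1.29²/2 = 2.61396 m².
Resultant F = γ·h_c·A = 12.3606 × 4.17928 × 2.61396 = 135.033 kN.
I_c = (π/8 − 8/(9π))·r⁴ = 0.109757 × 1.29⁴ = 0.303942 m⁴.
Centre of pressure: y_p = y_c + I_c/(y_c·A) = 4.44749 + 0.303942/(4.44749 × 2.61396) = 4.44749 + 0.0261443 = 4.47363 m along the plane.
The resultant acts 0.547493 + 0.0261443 = 0.573637 m (along the plate) below the hinge at the top edge, so the moment about the hinge is M = F × 0.573637 = 135.033 × 0.573637 = 77.4599 kN·m.
A normal force at the bottom, 1.29 m from the hinge, must supply this moment: P = 77.4599/1.29 = 60.0464 kN.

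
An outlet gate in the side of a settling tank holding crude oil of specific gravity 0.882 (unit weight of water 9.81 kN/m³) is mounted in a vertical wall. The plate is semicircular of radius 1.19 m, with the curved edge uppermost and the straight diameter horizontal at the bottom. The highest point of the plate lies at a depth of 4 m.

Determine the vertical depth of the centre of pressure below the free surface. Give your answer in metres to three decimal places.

h_p = 4.706 m

γ = 0.882 × 9.81 = 8.65242 kN/m³.
The centroid lies 4r/(3π) = 0.505052 m above the diameter, so r − 4r/(3π) = 1.19 − 0.505052 = 0.684948 m below the topmost point, so the centroid depth is h_c = 4 + 0.684948 = 4.68495 m.
A = πr²/2 = π × 1.19²/2 = 2.2244 m².
Resultant F = γ·h_c·A = 8.65242 × 4.68495 × 2.2244 = 90.1686 kN.
I_c = (π/8 − 8/(9π))·r⁴ = 0.109757 × 1.19⁴ = 0.2201 m⁴.
Centre of pressure: y_p = y_c + I_c/(y_c·A) = 4.68495 + 0.2201/(4.68495 × 2.2244) = 4.68495 + 0.0211204 = 4.70607 m along the plane.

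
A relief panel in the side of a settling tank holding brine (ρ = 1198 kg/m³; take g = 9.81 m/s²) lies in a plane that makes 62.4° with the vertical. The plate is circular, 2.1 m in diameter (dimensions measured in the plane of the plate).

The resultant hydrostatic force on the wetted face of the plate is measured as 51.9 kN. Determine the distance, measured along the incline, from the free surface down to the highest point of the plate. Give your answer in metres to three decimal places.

γ = ρg = 1198 × 9.81 / 1000 = 11.75238 kN/m³.
A = π(1.05)² = 3.46361 m².
From F = γ·h_c·A, the centroid depth is h_c = 51.9/(11.75238 × 3.46361) = 1.27501 m.
The plate makes 62.4° with the vertical, i.e. θ = 90° − 62.4° = 27.6° to the horizontal. Measuring y along the incline from the free-surface line, vertical depth h = y·sinθ with sinθ = 0.463296.
Along the incline, y_c = h_c/sinθ = 1.27501/0.463296 = 2.75204 m.
The centroid is at the centre, 1.05 m below the top of the plate, so the highest point sits at y_top = 2.75204 − 1.05 = 1.70204 m along the incline.

y_top ≈ 1.702 m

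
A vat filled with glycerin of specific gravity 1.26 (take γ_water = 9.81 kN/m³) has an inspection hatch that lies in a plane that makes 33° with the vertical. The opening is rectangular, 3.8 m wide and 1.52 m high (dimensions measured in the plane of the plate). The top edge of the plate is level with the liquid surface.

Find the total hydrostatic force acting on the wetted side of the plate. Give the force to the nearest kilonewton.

γ = 1.26 × 9.81 = 12.3606 kN/m³.
The plate makes 33° with the vertical, i.e. θ = 90° − 33° = 57° to the horizontal. Measuring y along the incline from the free-surface line, vertical depth h = y·sinθ with sinθ = 0.838671.
The centroid lies 1.52/2 = 0.76 m below the top edge, so y_c = 0.76 m and h_c = 0.76 × 0.838671 = 0.63739 m.
A = 3.8 × 1.52 = 5.776 m².
Resultant F = γ·h_c·A = 12.3606 × 0.63739 × 5.776 = 45.5063 kN.

F ≈ 46 kN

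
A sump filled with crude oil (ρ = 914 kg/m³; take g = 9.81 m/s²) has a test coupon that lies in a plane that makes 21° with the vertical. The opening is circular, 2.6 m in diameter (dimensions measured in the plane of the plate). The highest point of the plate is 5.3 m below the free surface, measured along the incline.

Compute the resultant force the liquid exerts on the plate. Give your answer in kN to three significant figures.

γ = ρg = 914 × 9.81 / 1000 = 8.96634 kN/m³.
The plate makes 21° with the vertical, i.e. θ = 90° − 21° = 69° to the horizontal. Measuring y along the incline from the free-surface line, vertical depth h = y·sinθ with sinθ = 0.933580.
The centroid is at the centre, 1.3 m below the top of the plate, so y_c = 5.3 + 1.3 = 6.6 m and h_c = 6.6 × 0.933580 = 6.16163 m.
A = π(1.3)² = 5.30929 m².
Resultant F = γ·h_c·A = 8.96634 × 6.16163 × 5.30929 = 293.324 kN.

F ≈ 293 kN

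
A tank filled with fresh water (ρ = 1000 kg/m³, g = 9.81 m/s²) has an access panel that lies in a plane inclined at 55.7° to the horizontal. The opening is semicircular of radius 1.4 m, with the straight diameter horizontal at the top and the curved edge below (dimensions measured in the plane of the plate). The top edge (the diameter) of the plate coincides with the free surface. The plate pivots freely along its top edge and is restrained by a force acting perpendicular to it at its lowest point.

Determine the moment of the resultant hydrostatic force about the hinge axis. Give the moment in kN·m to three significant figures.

M ≈ 12.2 kN·m

γ = ρg = 1000 × 9.81 = 9810 N/m³ = 9.81 kN/m³.
Let θ = 55.7° be the plate's angle to the horizontal; measure y along the incline from where the plane meets the free surface. Vertical depth h = y·sinθ with sinθ = 0.826098.
The centroid of a semicircle lies 4r/(3π) = 0.594178 m from the diameter, here below the top edge, so y_c = 0.594178 m and h_c = 0.594178 × 0.826098 = 0.490849 m.
A = πr²/2 = π × 1.4²/2 = 3.07876 m².
Resultant F = γ·h_c·A = 9.81 × 0.490849 × 3.07876 = 14.8249 kN.
I_c = (π/8 − 8/(9π))·r⁴ = 0.109757 × 1.4⁴ = 0.421642 m⁴.
Centre of pressure: y_p = y_c + I_c/(y_c·A) = 0.594178 + 0.421642/(0.594178 × 3.07876) = 0.594178 + 0.23049 = 0.824668 m along the plane.
The resultant acts 0.594178 + 0.23049 = 0.824668 m (along the plate) below the hinge at the top edge, so the moment about the hinge is M = F × 0.824668 = 14.8249 × 0.824668 = 12.2256 kN·m.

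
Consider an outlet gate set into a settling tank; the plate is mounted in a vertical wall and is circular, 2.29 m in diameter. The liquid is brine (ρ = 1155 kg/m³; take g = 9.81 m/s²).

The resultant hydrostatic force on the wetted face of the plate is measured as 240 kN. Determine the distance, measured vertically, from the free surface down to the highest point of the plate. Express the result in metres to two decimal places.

γ = ρg = 1155 × 9.81 / 1000 = 11.33055 kN/m³.
A = π(1.145)² = 4.11871 m².
From F = γ·h_c·A, the centroid depth is h_c = 240/(11.33055 × 4.11871) = 5.14279 m.
The centroid is at the centre, 1.145 m below the top of the plate, so the highest point sits at h_top = 5.14279 − 1.145 = 3.99779 m below the surface.

d_top ≈ 4.00 m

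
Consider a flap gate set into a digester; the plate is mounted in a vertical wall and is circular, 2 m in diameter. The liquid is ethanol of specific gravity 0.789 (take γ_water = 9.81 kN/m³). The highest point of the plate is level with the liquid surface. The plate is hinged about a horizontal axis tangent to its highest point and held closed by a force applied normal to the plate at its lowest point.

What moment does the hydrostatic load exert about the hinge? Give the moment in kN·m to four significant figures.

M ≈ 30.40 kN·m

γ = 0.789 × 9.81 = 7.74009 kN/m³.
The centroid is at the centre, 1 m below the top of the plate, so the centroid depth is h_c = 1 m.
A = π(1)² = 3.14159 m².
Resultant F = γ·h_c·A = 7.74009 × 1 × 3.14159 = 24.3162 kN.
I_c = πr⁴/4 = π × 1⁴/4 = 0.785398 m⁴.
Centre of pressure: y_p = y_c + I_c/(y_c·A) = 1 + 0.785398/(1 × 3.14159) = 1 + 0.25 = 1.25 m along the plane.
The resultant acts 1 + 0.25 = 1.25 m (along the plate) below the hinge at the top edge, so the moment about the hinge is M = F × 1.25 = 24.3162 × 1.25 = 30.3952 kN·m.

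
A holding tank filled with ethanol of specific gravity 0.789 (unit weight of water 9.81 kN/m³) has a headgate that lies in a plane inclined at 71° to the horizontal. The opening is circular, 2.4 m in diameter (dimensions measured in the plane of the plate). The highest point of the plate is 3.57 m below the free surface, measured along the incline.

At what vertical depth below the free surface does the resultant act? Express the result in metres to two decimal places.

h_p = 4.58 m

γ = 0.789 × 9.81 = 7.74009 kN/m³.
Let θ = 71° be the plate's angle to the horizontal; measure y along the incline from where the plane meets the free surface. Vertical depth h = y·sinθ with sinθ = 0.945519.
The centroid is at the centre, 1.2 m below the top of the plate, so y_c = 3.57 + 1.2 = 4.77 m and h_c = 4.77 × 0.945519 = 4.51013 m.
A = π(1.2)² = 4.52389 m².
Resultant F = γ·h_c·A = 7.74009 × 4.51013 × 4.52389 = 157.924 kN.
I_c = πr⁴/4 = π × 1.2⁴/4 = 1.6286 m⁴.
Centre of pressure: y_p = y_c + I_c/(y_c·A) = 4.77 + 1.6286/(4.77 × 4.52389) = 4.77 + 0.0754717 = 4.84547 m along the plane.
Vertically, h_p = y_p·sinθ = 4.84547 × 0.945519 = 4.58148 m.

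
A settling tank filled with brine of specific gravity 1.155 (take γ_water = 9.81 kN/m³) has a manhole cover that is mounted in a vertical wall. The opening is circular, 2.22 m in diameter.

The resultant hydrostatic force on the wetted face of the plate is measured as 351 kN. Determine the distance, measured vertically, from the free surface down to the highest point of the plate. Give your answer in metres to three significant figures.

γ = 1.155 × 9.81 = 11.33055 kN/m³.
A = π(1.11)² = 3.87076 m².
From F = γ·h_c·A, the centroid depth is h_c = 351/(11.33055 × 3.87076) = 8.00313 m.
The centroid is at the centre, 1.11 m below the top of the plate, so the highest point sits at h_top = 8.00313 − 1.11 = 6.89313 m below the surface.

d_top ≈ 6.89 m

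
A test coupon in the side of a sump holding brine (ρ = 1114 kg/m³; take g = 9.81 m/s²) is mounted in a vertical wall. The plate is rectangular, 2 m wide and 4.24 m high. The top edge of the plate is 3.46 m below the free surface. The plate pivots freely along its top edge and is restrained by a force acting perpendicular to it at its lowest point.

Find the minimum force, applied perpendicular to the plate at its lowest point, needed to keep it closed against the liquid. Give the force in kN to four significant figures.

γ = ρg = 1114 × 9.81 / 1000 = 10.92834 kN/m³.
The centroid lies 4.24/2 = 2.12 m below the top edge, so the centroid depth is h_c = 3.46 + 2.12 = 5.58 m.
A = 2 × 4.24 = 8.48 m².
Resultant F = γ·h_c·A = 10.92834 × 5.58 × 8.48 = 517.112 kN.
I_c = b·h³/12 = 2 × 4.24³/12 = 12.7042 m⁴.
Centre of pressure: y_p = y_c + I_c/(y_c·A) = 5.58 + 12.7042/(5.58 × 8.48) = 5.58 + 0.268483 = 5.84848 m along the plane.
The resultant acts 2.12 + 0.268483 = 2.38848 m (along the plate) below the hinge at the top edge, so the moment about the hinge is M = F × 2.38848 = 517.112 × 2.38848 = 1235.11 kN·m.
A normal force at the bottom, 4.24 m from the hinge, must supply this moment: P = 1235.11/4.24 = 291.3 kN.

P ≈ 291.3 kN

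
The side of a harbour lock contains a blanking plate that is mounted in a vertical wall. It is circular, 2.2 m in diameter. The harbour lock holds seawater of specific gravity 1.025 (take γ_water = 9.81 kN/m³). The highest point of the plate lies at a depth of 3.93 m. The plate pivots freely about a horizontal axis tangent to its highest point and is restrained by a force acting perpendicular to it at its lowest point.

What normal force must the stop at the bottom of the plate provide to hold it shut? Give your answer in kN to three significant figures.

P ≈ 101 kN

γ = 1.025 × 9.81 = 10.05525 kN/m³.
The centroid is at the centre, 1.1 m below the top of the plate, so the centroid depth is h_c = 3.93 + 1.1 = 5.03 m.
A = π(1.1)² = 3.80133 m².
Resultant F = γ·h_c·A = 10.05525 × 5.03 × 3.80133 = 192.263 kN.
I_c = πr⁴/4 = π × 1.1⁴/4 = 1.1499 m⁴.
Centre of pressure: y_p = y_c + I_c/(y_c·A) = 5.03 + 1.1499/(5.03 × 3.80133) = 5.03 + 0.060139 = 5.09014 m along the plane.
The resultant acts 1.1 + 0.060139 = 1.16014 m (along the plate) below the hinge at the top edge, so the moment about the hinge is M = F × 1.16014 = 192.263 × 1.16014 = 223.052 kN·m.
A normal force at the bottom, 2.2 m from the hinge, must supply this moment: P = 223.052/2.2 = 101.387 kN.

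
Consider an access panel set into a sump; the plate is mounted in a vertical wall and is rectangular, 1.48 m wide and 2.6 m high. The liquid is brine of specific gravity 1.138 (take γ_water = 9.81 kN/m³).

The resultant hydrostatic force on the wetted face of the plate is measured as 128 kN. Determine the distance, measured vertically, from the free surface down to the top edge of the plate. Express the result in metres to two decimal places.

d_top ≈ 1.68 m

γ = 1.138 × 9.81 = 11.16378 kN/m³.
A = 1.48 × 2.6 = 3.848 m².
From F = γ·h_c·A, the centroid depth is h_c = 128/(11.16378 × 3.848) = 2.97964 m.
The centroid lies 2.6/2 = 1.3 m below the top edge, so the top edge sits at h_top = 2.97964 − 1.3 = 1.67964 m below the surface.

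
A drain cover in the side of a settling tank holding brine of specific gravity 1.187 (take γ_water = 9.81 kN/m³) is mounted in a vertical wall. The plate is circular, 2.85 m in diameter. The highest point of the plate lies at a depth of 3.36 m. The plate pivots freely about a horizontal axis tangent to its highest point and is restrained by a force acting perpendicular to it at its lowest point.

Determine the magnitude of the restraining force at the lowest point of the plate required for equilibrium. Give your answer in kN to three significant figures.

γ = 1.187 × 9.81 = 11.64447 kN/m³.
The centroid is at the centre, 1.425 m below the top of the plate, so the centroid depth is h_c = 3.36 + 1.425 = 4.785 m.
A = π(1.425)² = 6.3794 m².
Resultant F = γ·h_c·A = 11.64447 × 4.785 × 6.3794 = 355.452 kN.
I_c = πr⁴/4 = π × 1.425⁴/4 = 3.23854 m⁴.
Centre of pressure: y_p = y_c + I_c/(y_c·A) = 4.785 + 3.23854/(4.785 × 6.3794) = 4.785 + 0.106093 = 4.89109 m along the plane.
The resultant acts 1.425 + 0.106093 = 1.53109 m (along the plate) below the hinge at the top edge, so the moment about the hinge is M = F × 1.53109 = 355.452 × 1.53109 = 544.229 kN·m.
A normal force at the bottom, 2.85 m from the hinge, must supply this moment: P = 544.229/2.85 = 190.958 kN.

P ≈ 191 kN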